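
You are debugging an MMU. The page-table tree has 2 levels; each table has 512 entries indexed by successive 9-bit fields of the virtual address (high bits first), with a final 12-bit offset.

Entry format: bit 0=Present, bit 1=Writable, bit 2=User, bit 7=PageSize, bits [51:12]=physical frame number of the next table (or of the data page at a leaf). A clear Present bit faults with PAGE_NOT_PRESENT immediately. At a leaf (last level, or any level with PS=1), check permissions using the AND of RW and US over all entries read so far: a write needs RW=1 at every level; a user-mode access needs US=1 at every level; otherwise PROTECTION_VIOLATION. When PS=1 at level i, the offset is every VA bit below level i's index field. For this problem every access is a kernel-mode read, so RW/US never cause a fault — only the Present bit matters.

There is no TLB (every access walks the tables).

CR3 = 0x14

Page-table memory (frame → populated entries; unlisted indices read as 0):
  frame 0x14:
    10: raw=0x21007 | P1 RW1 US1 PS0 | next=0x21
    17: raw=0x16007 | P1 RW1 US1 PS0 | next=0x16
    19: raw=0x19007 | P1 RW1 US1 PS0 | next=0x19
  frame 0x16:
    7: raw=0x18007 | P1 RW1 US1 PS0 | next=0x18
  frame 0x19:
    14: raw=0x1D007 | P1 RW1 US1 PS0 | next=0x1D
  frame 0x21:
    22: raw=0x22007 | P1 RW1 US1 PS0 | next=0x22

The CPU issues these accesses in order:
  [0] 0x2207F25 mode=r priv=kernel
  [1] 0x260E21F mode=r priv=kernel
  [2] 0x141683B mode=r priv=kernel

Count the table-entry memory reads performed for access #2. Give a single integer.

Trace:
#0 VA=0x2207F25 (r,kernel):
  [0] read 0x14 idx=17: raw=0x16007 flags P=1 W=1 U=1 S=0
  [1] read 0x16 idx=7: raw=0x18007 flags P=1 W=1 U=1 S=0
  ⇒ phys 0x18F25  [2 reads]
#1 VA=0x260E21F (r,kernel):
  [0] read 0x14 idx=19: raw=0x19007 flags P=1 W=1 U=1 S=0
  [1] read 0x19 idx=14: raw=0x1D007 flags P=1 W=1 U=1 S=0
  ⇒ phys 0x1D21F  [2 reads]
#2 VA=0x141683B (r,kernel):
  [0] read 0x14 idx=10: raw=0x21007 flags P=1 W=1 U=1 S=0
  [1] read 0x21 idx=22: raw=0x22007 flags P=1 W=1 U=1 S=0
  ⇒ phys 0x2283B  [2 reads]

Entries read for #2: 2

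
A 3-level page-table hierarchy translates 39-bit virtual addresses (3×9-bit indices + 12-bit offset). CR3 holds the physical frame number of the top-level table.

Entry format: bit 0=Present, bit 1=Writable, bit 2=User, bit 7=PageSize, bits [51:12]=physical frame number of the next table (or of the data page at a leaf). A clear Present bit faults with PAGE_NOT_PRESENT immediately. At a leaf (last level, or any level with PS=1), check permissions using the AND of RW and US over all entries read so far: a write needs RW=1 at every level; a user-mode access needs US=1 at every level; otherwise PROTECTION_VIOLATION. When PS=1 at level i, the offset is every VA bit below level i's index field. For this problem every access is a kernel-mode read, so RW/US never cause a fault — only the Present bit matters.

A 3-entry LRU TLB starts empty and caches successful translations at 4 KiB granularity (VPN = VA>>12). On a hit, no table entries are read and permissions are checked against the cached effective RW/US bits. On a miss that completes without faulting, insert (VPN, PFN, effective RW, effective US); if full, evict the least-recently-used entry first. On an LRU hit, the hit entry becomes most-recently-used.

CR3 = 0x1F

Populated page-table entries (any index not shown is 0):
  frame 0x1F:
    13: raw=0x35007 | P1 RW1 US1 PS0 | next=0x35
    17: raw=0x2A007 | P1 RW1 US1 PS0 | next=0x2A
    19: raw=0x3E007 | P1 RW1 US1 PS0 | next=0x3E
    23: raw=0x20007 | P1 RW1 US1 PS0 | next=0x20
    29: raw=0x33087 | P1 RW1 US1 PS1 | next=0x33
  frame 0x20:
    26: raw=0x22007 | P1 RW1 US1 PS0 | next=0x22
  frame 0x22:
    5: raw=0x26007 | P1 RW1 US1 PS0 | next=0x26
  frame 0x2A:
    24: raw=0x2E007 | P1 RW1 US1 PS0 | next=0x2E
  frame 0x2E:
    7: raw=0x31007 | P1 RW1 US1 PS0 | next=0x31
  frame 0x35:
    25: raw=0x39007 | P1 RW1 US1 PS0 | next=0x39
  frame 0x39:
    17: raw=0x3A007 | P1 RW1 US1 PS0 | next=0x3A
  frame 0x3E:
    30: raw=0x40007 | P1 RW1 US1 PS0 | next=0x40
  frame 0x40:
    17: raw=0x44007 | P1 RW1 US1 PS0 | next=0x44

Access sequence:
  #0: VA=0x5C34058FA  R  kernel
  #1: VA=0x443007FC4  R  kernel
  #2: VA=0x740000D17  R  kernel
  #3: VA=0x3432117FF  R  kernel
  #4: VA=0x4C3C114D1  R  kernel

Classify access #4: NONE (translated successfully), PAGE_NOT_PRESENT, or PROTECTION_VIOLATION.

Per-access translation:
#0 VA=0x5C34058FA (r,kernel):
  lvl0: tbl 0x1F, slot 23 ⇒ 0x20007 (P1/RW1/US1/PS0)
  lvl1: tbl 0x20, slot 26 ⇒ 0x22007 (P1/RW1/US1/PS0)
  lvl2: tbl 0x22, slot 5 ⇒ 0x26007 (P1/RW1/US1/PS0)
  → PA=0x268FA  (3 entries read)
#1 VA=0x443007FC4 (r,kernel):
  lvl0: tbl 0x1F, slot 17 ⇒ 0x2A007 (P1/RW1/US1/PS0)
  lvl1: tbl 0x2A, slot 24 ⇒ 0x2E007 (P1/RW1/US1/PS0)
  lvl2: tbl 0x2E, slot 7 ⇒ 0x31007 (P1/RW1/US1/PS0)
  → PA=0x31FC4  (3 entries read)
#2 VA=0x740000D17 (r,kernel):
  lvl0: tbl 0x1F, slot 29 ⇒ 0x33087 (P1/RW1/US1/PS1)
  → PA=0x33D17 (huge @L0)  (1 entries read)
#3 VA=0x3432117FF (r,kernel):
  lvl0: tbl 0x1F, slot 13 ⇒ 0x35007 (P1/RW1/US1/PS0)
  lvl1: tbl 0x35, slot 25 ⇒ 0x39007 (P1/RW1/US1/PS0)
  lvl2: tbl 0x39, slot 17 ⇒ 0x3A007 (P1/RW1/US1/PS0)
  → PA=0x3A7FF  (3 entries read)
#4 VA=0x4C3C114D1 (r,kernel):
  lvl0: tbl 0x1F, slot 19 ⇒ 0x3E007 (P1/RW1/US1/PS0)
  lvl1: tbl 0x3E, slot 30 ⇒ 0x40007 (P1/RW1/US1/PS0)
  lvl2: tbl 0x40, slot 17 ⇒ 0x44007 (P1/RW1/US1/PS0)
  → PA=0x444D1  (3 entries read)

Access #4 fault: NONE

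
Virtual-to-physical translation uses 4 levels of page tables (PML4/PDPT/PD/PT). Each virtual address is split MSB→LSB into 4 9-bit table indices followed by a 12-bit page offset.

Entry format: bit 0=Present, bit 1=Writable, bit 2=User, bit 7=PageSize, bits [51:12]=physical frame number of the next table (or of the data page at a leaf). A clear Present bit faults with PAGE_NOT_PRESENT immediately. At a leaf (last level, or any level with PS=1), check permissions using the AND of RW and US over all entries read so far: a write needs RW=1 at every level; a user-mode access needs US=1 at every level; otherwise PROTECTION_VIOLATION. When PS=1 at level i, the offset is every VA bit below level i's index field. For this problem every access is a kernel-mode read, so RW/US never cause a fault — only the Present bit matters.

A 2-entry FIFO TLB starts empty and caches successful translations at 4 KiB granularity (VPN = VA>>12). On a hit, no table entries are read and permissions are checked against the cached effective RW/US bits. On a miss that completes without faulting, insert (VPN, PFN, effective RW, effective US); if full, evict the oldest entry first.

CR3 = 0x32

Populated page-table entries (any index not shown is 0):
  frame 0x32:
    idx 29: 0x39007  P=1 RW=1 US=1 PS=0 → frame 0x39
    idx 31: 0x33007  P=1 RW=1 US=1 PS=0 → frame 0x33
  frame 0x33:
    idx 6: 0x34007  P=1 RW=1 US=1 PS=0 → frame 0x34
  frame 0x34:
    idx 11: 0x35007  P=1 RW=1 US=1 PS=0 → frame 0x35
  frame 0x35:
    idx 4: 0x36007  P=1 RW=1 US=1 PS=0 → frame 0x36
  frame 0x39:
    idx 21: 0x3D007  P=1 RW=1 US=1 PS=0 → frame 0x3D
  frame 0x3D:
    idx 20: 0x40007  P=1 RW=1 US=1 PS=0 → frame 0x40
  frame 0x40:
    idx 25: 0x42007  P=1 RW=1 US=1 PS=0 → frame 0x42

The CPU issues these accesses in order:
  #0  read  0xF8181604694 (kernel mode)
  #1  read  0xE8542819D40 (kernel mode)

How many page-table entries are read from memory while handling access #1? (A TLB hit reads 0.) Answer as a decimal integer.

Trace:
#0 VA=0xF8181604694 (r,kernel):
  lvl0: tbl 0x32, slot 31 ⇒ 0x33007 (P1/RW1/US1/PS0)
  lvl1: tbl 0x33, slot 6 ⇒ 0x34007 (P1/RW1/US1/PS0)
  lvl2: tbl 0x34, slot 11 ⇒ 0x35007 (P1/RW1/US1/PS0)
  lvl3: tbl 0x35, slot 4 ⇒ 0x36007 (P1/RW1/US1/PS0)
  ✓ 0x36694  — 4 lookups
#1 VA=0xE8542819D40 (r,kernel):
  lvl0: tbl 0x32, slot 29 ⇒ 0x39007 (P1/RW1/US1/PS0)
  lvl1: tbl 0x39, slot 21 ⇒ 0x3D007 (P1/RW1/US1/PS0)
  lvl2: tbl 0x3D, slot 20 ⇒ 0x40007 (P1/RW1/US1/PS0)
  lvl3: tbl 0x40, slot 25 ⇒ 0x42007 (P1/RW1/US1/PS0)
  ✓ 0x42D40  — 4 lookups

Entries read for #1: 4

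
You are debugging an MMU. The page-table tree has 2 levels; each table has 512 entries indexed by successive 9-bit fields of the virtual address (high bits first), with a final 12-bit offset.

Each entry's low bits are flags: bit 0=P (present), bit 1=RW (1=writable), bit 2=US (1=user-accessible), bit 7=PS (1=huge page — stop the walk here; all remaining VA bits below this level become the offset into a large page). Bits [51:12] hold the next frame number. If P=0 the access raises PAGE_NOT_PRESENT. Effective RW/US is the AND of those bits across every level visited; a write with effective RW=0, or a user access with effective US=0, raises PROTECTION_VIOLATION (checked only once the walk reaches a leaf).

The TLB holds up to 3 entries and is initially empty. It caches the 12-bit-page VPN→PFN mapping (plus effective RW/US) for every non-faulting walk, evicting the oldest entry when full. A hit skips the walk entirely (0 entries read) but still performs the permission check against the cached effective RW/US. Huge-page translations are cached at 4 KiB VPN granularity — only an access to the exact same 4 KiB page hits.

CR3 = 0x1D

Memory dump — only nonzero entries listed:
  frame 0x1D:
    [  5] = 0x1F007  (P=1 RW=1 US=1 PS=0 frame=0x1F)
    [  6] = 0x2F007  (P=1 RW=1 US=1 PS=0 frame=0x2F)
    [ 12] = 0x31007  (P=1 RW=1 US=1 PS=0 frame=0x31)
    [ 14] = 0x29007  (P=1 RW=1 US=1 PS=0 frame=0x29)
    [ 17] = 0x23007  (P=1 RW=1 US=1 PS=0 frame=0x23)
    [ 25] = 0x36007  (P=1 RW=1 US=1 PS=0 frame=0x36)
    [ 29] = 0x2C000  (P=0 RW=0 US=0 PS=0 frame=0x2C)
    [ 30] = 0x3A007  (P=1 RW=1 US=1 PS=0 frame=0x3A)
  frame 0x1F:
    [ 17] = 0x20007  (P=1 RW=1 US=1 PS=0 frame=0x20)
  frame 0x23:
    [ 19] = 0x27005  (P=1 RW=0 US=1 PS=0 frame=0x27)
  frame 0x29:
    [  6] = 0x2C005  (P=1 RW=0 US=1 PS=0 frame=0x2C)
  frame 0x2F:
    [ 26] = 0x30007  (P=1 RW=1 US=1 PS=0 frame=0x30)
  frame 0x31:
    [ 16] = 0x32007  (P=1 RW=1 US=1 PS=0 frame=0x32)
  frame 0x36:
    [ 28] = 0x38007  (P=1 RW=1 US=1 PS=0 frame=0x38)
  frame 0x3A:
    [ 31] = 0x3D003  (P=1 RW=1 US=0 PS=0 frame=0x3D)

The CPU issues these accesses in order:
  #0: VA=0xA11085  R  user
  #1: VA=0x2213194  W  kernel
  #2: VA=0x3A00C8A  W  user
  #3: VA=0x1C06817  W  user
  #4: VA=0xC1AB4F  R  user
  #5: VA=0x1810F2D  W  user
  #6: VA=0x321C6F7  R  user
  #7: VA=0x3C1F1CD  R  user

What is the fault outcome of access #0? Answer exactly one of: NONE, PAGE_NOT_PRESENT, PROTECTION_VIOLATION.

Trace:
#0 VA=0xA11085 (r,user):
  L0: frame=0x1D idx=5 entry=0x1F007 [P=1 RW=1 US=1 PS=0]
  L1: frame=0x1F idx=17 entry=0x20007 [P=1 RW=1 US=1 PS=0]
  → PA=0x20085  (2 entries read)
#1 VA=0x2213194 (w,kernel):
  L0: frame=0x1D idx=17 entry=0x23007 [P=1 RW=1 US=1 PS=0]
  L1: frame=0x23 idx=19 entry=0x27005 [P=1 RW=0 US=1 PS=0]
  ⇒ fault: PROTECTION_VIOLATION  — 2 lookups
#2 VA=0x3A00C8A (w,user):
  L0: frame=0x1D idx=29 entry=0x2C000 [P=0 RW=0 US=0 PS=0]
  ⇒ fault: PAGE_NOT_PRESENT  — 1 lookups
#3 VA=0x1C06817 (w,user):
  L0: frame=0x1D idx=14 entry=0x29007 [P=1 RW=1 US=1 PS=0]
  L1: frame=0x29 idx=6 entry=0x2C005 [P=1 RW=0 US=1 PS=0]
  ⇒ fault: PROTECTION_VIOLATION  — 2 lookups
#4 VA=0xC1AB4F (r,user):
  L0: frame=0x1D idx=6 entry=0x2F007 [P=1 RW=1 US=1 PS=0]
  L1: frame=0x2F idx=26 entry=0x30007 [P=1 RW=1 US=1 PS=0]
  → PA=0x30B4F  (2 entries read)
#5 VA=0x1810F2D (w,user):
  L0: frame=0x1D idx=12 entry=0x31007 [P=1 RW=1 US=1 PS=0]
  L1: frame=0x31 idx=16 entry=0x32007 [P=1 RW=1 US=1 PS=0]
  → PA=0x32F2D  (2 entries read)
#6 VA=0x321C6F7 (r,user):
  L0: frame=0x1D idx=25 entry=0x36007 [P=1 RW=1 US=1 PS=0]
  L1: frame=0x36 idx=28 entry=0x38007 [P=1 RW=1 US=1 PS=0]
  → PA=0x386F7  (2 entries read)
#7 VA=0x3C1F1CD (r,user):
  L0: frame=0x1D idx=30 entry=0x3A007 [P=1 RW=1 US=1 PS=0]
  L1: frame=0x3A idx=31 entry=0x3D003 [P=1 RW=1 US=0 PS=0]
  ⇒ fault: PROTECTION_VIOLATION  — 2 lookups

Access #0 fault: NONE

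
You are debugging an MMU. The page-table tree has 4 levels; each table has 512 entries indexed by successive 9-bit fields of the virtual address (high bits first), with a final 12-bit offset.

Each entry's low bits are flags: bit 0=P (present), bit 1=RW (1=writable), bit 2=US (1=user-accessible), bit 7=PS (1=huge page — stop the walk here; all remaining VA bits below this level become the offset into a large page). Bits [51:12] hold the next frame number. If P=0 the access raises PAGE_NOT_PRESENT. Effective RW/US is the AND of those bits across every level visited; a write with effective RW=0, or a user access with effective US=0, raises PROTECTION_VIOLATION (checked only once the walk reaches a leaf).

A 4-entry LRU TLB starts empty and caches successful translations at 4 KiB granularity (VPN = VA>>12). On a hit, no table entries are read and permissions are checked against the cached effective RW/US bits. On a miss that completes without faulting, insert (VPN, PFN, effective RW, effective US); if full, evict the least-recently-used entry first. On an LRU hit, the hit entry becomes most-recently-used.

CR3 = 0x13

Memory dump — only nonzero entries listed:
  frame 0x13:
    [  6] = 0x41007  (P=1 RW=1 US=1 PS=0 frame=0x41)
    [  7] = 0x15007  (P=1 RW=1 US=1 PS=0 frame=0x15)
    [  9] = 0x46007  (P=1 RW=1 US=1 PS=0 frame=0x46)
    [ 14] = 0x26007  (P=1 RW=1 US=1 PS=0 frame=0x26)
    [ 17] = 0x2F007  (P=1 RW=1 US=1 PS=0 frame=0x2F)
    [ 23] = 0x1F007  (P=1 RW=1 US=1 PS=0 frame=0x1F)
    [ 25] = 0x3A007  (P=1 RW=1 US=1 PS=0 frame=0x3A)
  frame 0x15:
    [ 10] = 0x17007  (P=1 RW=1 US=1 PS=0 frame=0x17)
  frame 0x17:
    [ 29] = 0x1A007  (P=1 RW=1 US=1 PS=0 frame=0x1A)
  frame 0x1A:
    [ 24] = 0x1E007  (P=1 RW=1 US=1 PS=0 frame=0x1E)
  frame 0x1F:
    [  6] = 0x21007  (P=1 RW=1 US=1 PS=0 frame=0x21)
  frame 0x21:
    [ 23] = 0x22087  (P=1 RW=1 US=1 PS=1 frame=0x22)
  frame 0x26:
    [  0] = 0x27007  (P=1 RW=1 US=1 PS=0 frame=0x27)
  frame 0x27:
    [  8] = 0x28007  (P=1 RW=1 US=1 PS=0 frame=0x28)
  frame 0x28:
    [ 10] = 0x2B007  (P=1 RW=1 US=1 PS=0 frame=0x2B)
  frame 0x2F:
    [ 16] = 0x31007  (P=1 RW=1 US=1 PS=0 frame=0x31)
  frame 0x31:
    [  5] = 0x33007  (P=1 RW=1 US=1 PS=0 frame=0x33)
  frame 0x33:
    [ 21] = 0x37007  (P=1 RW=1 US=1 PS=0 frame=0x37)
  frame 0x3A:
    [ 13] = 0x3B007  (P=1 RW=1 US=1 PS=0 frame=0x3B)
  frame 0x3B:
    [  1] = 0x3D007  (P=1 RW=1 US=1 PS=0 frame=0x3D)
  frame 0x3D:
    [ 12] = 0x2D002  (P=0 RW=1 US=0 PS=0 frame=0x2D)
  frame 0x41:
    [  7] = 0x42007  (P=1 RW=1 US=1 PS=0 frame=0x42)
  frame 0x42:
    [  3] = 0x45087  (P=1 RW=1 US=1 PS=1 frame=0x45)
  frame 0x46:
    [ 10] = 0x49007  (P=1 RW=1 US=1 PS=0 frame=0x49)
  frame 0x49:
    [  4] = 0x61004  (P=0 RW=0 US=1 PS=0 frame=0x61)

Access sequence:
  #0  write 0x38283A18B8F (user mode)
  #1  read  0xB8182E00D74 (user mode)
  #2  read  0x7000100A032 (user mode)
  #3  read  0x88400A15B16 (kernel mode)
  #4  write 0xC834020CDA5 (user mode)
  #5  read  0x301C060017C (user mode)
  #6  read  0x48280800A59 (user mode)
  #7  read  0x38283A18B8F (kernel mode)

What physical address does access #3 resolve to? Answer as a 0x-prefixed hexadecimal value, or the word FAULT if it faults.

Walk each access:
#0 VA=0x38283A18B8F (w,user):
  L0: frame=0x13 idx=7 entry=0x15007 [P=1 RW=1 US=1 PS=0]
  L1: frame=0x15 idx=10 entry=0x17007 [P=1 RW=1 US=1 PS=0]
  L2: frame=0x17 idx=29 entry=0x1A007 [P=1 RW=1 US=1 PS=0]
  L3: frame=0x1A idx=24 entry=0x1E007 [P=1 RW=1 US=1 PS=0]
  → PA=0x1EB8F  (4 entries read)
#1 VA=0xB8182E00D74 (r,user):
  L0: frame=0x13 idx=23 entry=0x1F007 [P=1 RW=1 US=1 PS=0]
  L1: frame=0x1F idx=6 entry=0x21007 [P=1 RW=1 US=1 PS=0]
  L2: frame=0x21 idx=23 entry=0x22087 [P=1 RW=1 US=1 PS=1]
  → PA=0x22D74 (huge @L2)  (3 entries read)
#2 VA=0x7000100A032 (r,user):
  L0: frame=0x13 idx=14 entry=0x26007 [P=1 RW=1 US=1 PS=0]
  L1: frame=0x26 idx=0 entry=0x27007 [P=1 RW=1 US=1 PS=0]
  L2: frame=0x27 idx=8 entry=0x28007 [P=1 RW=1 US=1 PS=0]
  L3: frame=0x28 idx=10 entry=0x2B007 [P=1 RW=1 US=1 PS=0]
  → PA=0x2B032  (4 entries read)
#3 VA=0x88400A15B16 (r,kernel):
  L0: frame=0x13 idx=17 entry=0x2F007 [P=1 RW=1 US=1 PS=0]
  L1: frame=0x2F idx=16 entry=0x31007 [P=1 RW=1 US=1 PS=0]
  L2: frame=0x31 idx=5 entry=0x33007 [P=1 RW=1 US=1 PS=0]
  L3: frame=0x33 idx=21 entry=0x37007 [P=1 RW=1 US=1 PS=0]
  → PA=0x37B16  (4 entries read)
#4 VA=0xC834020CDA5 (w,user):
  L0: frame=0x13 idx=25 entry=0x3A007 [P=1 RW=1 US=1 PS=0]
  L1: frame=0x3A idx=13 entry=0x3B007 [P=1 RW=1 US=1 PS=0]
  L2: frame=0x3B idx=1 entry=0x3D007 [P=1 RW=1 US=1 PS=0]
  L3: frame=0x3D idx=12 entry=0x2D002 [P=0 RW=1 US=0 PS=0]
  ✗ PAGE_NOT_PRESENT  [4 reads]
#5 VA=0x301C060017C (r,user):
  L0: frame=0x13 idx=6 entry=0x41007 [P=1 RW=1 US=1 PS=0]
  L1: frame=0x41 idx=7 entry=0x42007 [P=1 RW=1 US=1 PS=0]
  L2: frame=0x42 idx=3 entry=0x45087 [P=1 RW=1 US=1 PS=1]
  → PA=0x4517C (huge @L2)  (3 entries read)
#6 VA=0x48280800A59 (r,user):
  L0: frame=0x13 idx=9 entry=0x46007 [P=1 RW=1 US=1 PS=0]
  L1: frame=0x46 idx=10 entry=0x49007 [P=1 RW=1 US=1 PS=0]
  L2: frame=0x49 idx=4 entry=0x61004 [P=0 RW=0 US=1 PS=0]
  ✗ PAGE_NOT_PRESENT  [3 reads]
#7 VA=0x38283A18B8F (r,kernel):
  L0: frame=0x13 idx=7 entry=0x15007 [P=1 RW=1 US=1 PS=0]
  L1: frame=0x15 idx=10 entry=0x17007 [P=1 RW=1 US=1 PS=0]
  L2: frame=0x17 idx=29 entry=0x1A007 [P=1 RW=1 US=1 PS=0]
  L3: frame=0x1A idx=24 entry=0x1E007 [P=1 RW=1 US=1 PS=0]
  → PA=0x1EB8F  (4 entries read)

Access #3 PA: 0x37B16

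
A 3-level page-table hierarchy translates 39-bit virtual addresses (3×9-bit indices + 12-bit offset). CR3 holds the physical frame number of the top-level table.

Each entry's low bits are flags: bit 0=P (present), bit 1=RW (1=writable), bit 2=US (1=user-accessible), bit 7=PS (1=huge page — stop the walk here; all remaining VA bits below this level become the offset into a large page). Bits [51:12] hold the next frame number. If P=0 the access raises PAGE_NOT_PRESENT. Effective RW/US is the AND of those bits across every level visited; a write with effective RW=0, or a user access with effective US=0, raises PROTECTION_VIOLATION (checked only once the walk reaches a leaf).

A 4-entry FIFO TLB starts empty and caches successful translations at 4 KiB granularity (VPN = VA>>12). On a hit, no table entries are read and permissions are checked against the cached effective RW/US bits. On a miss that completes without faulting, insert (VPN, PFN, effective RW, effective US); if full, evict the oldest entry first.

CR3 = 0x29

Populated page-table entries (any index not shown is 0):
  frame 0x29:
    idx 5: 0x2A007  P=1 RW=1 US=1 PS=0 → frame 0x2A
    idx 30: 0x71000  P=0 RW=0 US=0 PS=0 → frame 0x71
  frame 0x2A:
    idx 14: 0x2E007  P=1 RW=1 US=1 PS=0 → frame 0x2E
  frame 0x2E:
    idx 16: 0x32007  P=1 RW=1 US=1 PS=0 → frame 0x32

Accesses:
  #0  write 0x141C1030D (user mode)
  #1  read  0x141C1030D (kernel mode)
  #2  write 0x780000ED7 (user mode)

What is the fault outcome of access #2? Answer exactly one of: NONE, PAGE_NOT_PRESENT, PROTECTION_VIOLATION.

Walk each access:
#0 VA=0x141C1030D (w,user):
  L0: frame=0x29 idx=5 entry=0x2A007 [P=1 RW=1 US=1 PS=0]
  L1: frame=0x2A idx=14 entry=0x2E007 [P=1 RW=1 US=1 PS=0]
  L2: frame=0x2E idx=16 entry=0x32007 [P=1 RW=1 US=1 PS=0]
  ✓ 0x3230D  — 3 lookups
#1 VA=0x141C1030D (r,kernel):
  TLB hit vpn=0x141C10 → PA=0x3230D
#2 VA=0x780000ED7 (w,user):
  L0: frame=0x29 idx=30 entry=0x71000 [P=0 RW=0 US=0 PS=0]
  → PAGE_NOT_PRESENT  (1 entries read)

Access #2 fault: PAGE_NOT_PRESENT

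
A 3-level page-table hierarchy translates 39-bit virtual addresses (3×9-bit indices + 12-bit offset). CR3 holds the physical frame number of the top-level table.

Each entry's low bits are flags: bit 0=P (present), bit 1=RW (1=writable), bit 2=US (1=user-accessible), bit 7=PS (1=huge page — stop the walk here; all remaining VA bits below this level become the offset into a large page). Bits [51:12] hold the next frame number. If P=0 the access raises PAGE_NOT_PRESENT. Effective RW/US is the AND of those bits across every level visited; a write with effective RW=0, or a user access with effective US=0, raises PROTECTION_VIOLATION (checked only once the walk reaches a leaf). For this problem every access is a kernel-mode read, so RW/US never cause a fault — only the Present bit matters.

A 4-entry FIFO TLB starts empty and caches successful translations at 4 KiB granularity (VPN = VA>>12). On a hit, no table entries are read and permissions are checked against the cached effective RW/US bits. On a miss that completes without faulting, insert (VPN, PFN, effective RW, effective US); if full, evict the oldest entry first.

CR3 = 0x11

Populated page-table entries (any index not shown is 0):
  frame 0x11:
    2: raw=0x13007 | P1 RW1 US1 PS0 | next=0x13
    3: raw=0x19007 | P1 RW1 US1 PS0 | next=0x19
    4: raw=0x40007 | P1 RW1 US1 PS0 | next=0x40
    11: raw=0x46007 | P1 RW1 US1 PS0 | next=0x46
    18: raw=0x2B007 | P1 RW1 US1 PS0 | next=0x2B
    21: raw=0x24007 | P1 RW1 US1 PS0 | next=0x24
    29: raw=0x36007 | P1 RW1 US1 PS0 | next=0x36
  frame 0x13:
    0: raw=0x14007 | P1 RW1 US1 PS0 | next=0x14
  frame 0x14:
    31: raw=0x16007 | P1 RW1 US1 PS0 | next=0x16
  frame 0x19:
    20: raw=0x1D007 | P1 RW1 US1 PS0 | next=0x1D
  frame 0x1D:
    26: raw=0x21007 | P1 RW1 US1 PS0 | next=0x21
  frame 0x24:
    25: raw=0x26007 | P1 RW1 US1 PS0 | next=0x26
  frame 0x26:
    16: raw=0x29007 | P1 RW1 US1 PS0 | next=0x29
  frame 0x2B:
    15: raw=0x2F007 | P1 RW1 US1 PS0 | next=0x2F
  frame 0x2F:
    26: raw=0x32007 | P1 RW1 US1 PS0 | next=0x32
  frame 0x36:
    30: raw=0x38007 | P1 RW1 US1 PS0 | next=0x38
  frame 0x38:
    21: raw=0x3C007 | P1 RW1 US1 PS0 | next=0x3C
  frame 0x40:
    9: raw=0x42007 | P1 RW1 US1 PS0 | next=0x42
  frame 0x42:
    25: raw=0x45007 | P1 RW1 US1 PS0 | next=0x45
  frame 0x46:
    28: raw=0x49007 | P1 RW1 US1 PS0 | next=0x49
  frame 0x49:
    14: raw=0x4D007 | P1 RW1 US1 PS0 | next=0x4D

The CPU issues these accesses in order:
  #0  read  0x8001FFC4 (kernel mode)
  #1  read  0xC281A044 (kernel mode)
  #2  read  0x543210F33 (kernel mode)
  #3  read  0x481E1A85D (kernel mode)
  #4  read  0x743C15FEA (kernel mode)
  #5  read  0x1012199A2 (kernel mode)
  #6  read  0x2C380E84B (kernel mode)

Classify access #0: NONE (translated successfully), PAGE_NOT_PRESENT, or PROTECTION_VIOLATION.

Trace:
#0 VA=0x8001FFC4 (r,kernel):
  L0: frame=0x11 idx=2 entry=0x13007 [P=1 RW=1 US=1 PS=0]
  L1: frame=0x13 idx=0 entry=0x14007 [P=1 RW=1 US=1 PS=0]
  L2: frame=0x14 idx=31 entry=0x16007 [P=1 RW=1 US=1 PS=0]
  → PA=0x16FC4  (3 entries read)
#1 VA=0xC281A044 (r,kernel):
  L0: frame=0x11 idx=3 entry=0x19007 [P=1 RW=1 US=1 PS=0]
  L1: frame=0x19 idx=20 entry=0x1D007 [P=1 RW=1 US=1 PS=0]
  L2: frame=0x1D idx=26 entry=0x21007 [P=1 RW=1 US=1 PS=0]
  → PA=0x21044  (3 entries read)
#2 VA=0x543210F33 (r,kernel):
  L0: frame=0x11 idx=21 entry=0x24007 [P=1 RW=1 US=1 PS=0]
  L1: frame=0x24 idx=25 entry=0x26007 [P=1 RW=1 US=1 PS=0]
  L2: frame=0x26 idx=16 entry=0x29007 [P=1 RW=1 US=1 PS=0]
  → PA=0x29F33  (3 entries read)
#3 VA=0x481E1A85D (r,kernel):
  L0: frame=0x11 idx=18 entry=0x2B007 [P=1 RW=1 US=1 PS=0]
  L1: frame=0x2B idx=15 entry=0x2F007 [P=1 RW=1 US=1 PS=0]
  L2: frame=0x2F idx=26 entry=0x32007 [P=1 RW=1 US=1 PS=0]
  → PA=0x3285D  (3 entries read)
#4 VA=0x743C15FEA (r,kernel):
  L0: frame=0x11 idx=29 entry=0x36007 [P=1 RW=1 US=1 PS=0]
  L1: frame=0x36 idx=30 entry=0x38007 [P=1 RW=1 US=1 PS=0]
  L2: frame=0x38 idx=21 entry=0x3C007 [P=1 RW=1 US=1 PS=0]
  → PA=0x3CFEA  (3 entries read)
#5 VA=0x1012199A2 (r,kernel):
  L0: frame=0x11 idx=4 entry=0x40007 [P=1 RW=1 US=1 PS=0]
  L1: frame=0x40 idx=9 entry=0x42007 [P=1 RW=1 US=1 PS=0]
  L2: frame=0x42 idx=25 entry=0x45007 [P=1 RW=1 US=1 PS=0]
  → PA=0x459A2  (3 entries read)
#6 VA=0x2C380E84B (r,kernel):
  L0: frame=0x11 idx=11 entry=0x46007 [P=1 RW=1 US=1 PS=0]
  L1: frame=0x46 idx=28 entry=0x49007 [P=1 RW=1 US=1 PS=0]
  L2: frame=0x49 idx=14 entry=0x4D007 [P=1 RW=1 US=1 PS=0]
  → PA=0x4D84B  (3 entries read)

Access #0 fault: NONE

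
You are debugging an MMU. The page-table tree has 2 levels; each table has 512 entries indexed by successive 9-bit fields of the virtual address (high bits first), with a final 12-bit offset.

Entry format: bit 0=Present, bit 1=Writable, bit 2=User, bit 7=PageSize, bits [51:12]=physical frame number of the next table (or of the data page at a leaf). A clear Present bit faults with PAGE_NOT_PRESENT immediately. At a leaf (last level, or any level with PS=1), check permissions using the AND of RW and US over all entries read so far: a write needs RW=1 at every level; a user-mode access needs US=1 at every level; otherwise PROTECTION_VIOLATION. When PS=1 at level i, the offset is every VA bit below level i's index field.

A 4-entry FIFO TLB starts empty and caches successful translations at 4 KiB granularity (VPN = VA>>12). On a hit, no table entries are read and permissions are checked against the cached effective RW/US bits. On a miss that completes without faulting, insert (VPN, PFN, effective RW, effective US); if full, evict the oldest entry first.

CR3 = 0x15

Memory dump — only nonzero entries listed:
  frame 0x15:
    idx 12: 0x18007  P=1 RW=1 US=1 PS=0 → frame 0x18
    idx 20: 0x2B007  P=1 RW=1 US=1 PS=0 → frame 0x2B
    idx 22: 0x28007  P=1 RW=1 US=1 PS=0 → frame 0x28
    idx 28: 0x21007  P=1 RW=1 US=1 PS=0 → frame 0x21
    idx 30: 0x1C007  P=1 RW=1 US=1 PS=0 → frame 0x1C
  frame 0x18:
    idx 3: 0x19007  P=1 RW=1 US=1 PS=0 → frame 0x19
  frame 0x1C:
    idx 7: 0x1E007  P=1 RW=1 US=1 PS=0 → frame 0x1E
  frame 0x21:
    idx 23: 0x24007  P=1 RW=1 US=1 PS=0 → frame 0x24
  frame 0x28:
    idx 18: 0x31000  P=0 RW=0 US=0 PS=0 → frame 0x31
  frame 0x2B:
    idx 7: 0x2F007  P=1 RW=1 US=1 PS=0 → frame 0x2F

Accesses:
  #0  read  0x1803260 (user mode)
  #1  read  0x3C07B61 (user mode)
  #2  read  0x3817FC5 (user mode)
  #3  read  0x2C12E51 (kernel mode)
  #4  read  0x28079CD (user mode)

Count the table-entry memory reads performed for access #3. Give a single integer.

Per-access translation:
#0 VA=0x1803260 (r,user):
  L0: frame=0x15 idx=12 entry=0x18007 [P=1 RW=1 US=1 PS=0]
  L1: frame=0x18 idx=3 entry=0x19007 [P=1 RW=1 US=1 PS=0]
  ⇒ phys 0x19260  [2 reads]
#1 VA=0x3C07B61 (r,user):
  L0: frame=0x15 idx=30 entry=0x1C007 [P=1 RW=1 US=1 PS=0]
  L1: frame=0x1C idx=7 entry=0x1E007 [P=1 RW=1 US=1 PS=0]
  ⇒ phys 0x1EB61  [2 reads]
#2 VA=0x3817FC5 (r,user):
  L0: frame=0x15 idx=28 entry=0x21007 [P=1 RW=1 US=1 PS=0]
  L1: frame=0x21 idx=23 entry=0x24007 [P=1 RW=1 US=1 PS=0]
  ⇒ phys 0x24FC5  [2 reads]
#3 VA=0x2C12E51 (r,kernel):
  L0: frame=0x15 idx=22 entry=0x28007 [P=1 RW=1 US=1 PS=0]
  L1: frame=0x28 idx=18 entry=0x31000 [P=0 RW=0 US=0 PS=0]
  ⇒ fault: PAGE_NOT_PRESENT  — 2 lookups
#4 VA=0x28079CD (r,user):
  L0: frame=0x15 idx=20 entry=0x2B007 [P=1 RW=1 US=1 PS=0]
  L1: frame=0x2B idx=7 entry=0x2F007 [P=1 RW=1 US=1 PS=0]
  ⇒ phys 0x2F9CD  [2 reads]

Entries read for #3: 2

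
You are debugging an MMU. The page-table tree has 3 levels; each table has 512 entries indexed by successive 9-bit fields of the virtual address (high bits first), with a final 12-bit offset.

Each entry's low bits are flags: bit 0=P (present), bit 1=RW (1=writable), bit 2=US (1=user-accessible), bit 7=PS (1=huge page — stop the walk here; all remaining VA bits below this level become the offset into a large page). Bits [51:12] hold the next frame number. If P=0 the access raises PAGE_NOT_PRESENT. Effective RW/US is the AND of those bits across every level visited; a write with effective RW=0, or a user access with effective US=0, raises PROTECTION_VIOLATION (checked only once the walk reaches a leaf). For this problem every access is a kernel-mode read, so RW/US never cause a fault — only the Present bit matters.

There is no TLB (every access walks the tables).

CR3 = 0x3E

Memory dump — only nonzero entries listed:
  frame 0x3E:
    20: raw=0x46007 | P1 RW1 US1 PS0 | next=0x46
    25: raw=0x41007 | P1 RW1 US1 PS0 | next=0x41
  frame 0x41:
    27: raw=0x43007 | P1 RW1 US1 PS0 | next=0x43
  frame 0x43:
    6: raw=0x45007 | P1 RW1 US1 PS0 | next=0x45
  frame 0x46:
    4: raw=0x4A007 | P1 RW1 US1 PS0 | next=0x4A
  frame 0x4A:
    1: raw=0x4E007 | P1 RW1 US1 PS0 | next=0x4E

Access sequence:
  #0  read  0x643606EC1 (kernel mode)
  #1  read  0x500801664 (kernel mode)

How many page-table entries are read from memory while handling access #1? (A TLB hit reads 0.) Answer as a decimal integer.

Per-access translation:
#0 VA=0x643606EC1 (r,kernel):
  lvl0: tbl 0x3E, slot 25 ⇒ 0x41007 (P1/RW1/US1/PS0)
  lvl1: tbl 0x41, slot 27 ⇒ 0x43007 (P1/RW1/US1/PS0)
  lvl2: tbl 0x43, slot 6 ⇒ 0x45007 (P1/RW1/US1/PS0)
  → PA=0x45EC1  (3 entries read)
#1 VA=0x500801664 (r,kernel):
  lvl0: tbl 0x3E, slot 20 ⇒ 0x46007 (P1/RW1/US1/PS0)
  lvl1: tbl 0x46, slot 4 ⇒ 0x4A007 (P1/RW1/US1/PS0)
  lvl2: tbl 0x4A, slot 1 ⇒ 0x4E007 (P1/RW1/US1/PS0)
  → PA=0x4E664  (3 entries read)

Entries read for #1: 3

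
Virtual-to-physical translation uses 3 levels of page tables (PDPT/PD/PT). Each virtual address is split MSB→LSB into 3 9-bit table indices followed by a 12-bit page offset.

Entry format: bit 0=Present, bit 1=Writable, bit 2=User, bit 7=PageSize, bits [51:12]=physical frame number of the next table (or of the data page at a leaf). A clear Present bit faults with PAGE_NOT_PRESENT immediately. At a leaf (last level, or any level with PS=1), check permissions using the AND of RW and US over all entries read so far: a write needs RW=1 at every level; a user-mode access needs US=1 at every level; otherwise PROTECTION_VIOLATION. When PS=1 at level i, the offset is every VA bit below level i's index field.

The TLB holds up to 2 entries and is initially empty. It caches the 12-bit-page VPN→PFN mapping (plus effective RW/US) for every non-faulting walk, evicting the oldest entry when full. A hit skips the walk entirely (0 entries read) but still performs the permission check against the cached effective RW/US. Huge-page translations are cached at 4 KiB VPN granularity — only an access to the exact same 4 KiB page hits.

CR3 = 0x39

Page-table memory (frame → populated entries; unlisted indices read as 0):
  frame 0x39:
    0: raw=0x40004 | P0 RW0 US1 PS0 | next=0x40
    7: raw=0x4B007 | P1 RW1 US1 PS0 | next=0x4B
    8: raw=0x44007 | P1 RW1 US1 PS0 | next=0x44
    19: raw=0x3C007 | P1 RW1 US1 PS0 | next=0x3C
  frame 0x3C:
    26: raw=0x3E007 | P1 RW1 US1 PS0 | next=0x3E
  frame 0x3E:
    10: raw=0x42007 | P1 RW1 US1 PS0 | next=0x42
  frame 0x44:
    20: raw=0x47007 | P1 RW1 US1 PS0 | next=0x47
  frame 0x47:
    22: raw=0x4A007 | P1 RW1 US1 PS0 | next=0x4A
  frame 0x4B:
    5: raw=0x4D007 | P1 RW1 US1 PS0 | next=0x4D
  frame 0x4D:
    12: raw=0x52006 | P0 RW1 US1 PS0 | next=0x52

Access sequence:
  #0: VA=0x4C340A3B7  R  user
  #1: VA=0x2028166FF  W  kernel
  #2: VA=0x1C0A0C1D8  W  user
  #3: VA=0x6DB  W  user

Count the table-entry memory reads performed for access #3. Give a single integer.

Walk each access:
#0 VA=0x4C340A3B7 (r,user):
  L0: frame=0x39 idx=19 entry=0x3C007 [P=1 RW=1 US=1 PS=0]
  L1: frame=0x3C idx=26 entry=0x3E007 [P=1 RW=1 US=1 PS=0]
  L2: frame=0x3E idx=10 entry=0x42007 [P=1 RW=1 US=1 PS=0]
  → PA=0x423B7  (3 entries read)
#1 VA=0x2028166FF (w,kernel):
  L0: frame=0x39 idx=8 entry=0x44007 [P=1 RW=1 US=1 PS=0]
  L1: frame=0x44 idx=20 entry=0x47007 [P=1 RW=1 US=1 PS=0]
  L2: frame=0x47 idx=22 entry=0x4A007 [P=1 RW=1 US=1 PS=0]
  → PA=0x4A6FF  (3 entries read)
#2 VA=0x1C0A0C1D8 (w,user):
  L0: frame=0x39 idx=7 entry=0x4B007 [P=1 RW=1 US=1 PS=0]
  L1: frame=0x4B idx=5 entry=0x4D007 [P=1 RW=1 US=1 PS=0]
  L2: frame=0x4D idx=12 entry=0x52006 [P=0 RW=1 US=1 PS=0]
  → PAGE_NOT_PRESENT  (3 entries read)
#3 VA=0x6DB (w,user):
  L0: frame=0x39 idx=0 entry=0x40004 [P=0 RW=0 US=1 PS=0]
  → PAGE_NOT_PRESENT  (1 entries read)

Entries read for #3: 1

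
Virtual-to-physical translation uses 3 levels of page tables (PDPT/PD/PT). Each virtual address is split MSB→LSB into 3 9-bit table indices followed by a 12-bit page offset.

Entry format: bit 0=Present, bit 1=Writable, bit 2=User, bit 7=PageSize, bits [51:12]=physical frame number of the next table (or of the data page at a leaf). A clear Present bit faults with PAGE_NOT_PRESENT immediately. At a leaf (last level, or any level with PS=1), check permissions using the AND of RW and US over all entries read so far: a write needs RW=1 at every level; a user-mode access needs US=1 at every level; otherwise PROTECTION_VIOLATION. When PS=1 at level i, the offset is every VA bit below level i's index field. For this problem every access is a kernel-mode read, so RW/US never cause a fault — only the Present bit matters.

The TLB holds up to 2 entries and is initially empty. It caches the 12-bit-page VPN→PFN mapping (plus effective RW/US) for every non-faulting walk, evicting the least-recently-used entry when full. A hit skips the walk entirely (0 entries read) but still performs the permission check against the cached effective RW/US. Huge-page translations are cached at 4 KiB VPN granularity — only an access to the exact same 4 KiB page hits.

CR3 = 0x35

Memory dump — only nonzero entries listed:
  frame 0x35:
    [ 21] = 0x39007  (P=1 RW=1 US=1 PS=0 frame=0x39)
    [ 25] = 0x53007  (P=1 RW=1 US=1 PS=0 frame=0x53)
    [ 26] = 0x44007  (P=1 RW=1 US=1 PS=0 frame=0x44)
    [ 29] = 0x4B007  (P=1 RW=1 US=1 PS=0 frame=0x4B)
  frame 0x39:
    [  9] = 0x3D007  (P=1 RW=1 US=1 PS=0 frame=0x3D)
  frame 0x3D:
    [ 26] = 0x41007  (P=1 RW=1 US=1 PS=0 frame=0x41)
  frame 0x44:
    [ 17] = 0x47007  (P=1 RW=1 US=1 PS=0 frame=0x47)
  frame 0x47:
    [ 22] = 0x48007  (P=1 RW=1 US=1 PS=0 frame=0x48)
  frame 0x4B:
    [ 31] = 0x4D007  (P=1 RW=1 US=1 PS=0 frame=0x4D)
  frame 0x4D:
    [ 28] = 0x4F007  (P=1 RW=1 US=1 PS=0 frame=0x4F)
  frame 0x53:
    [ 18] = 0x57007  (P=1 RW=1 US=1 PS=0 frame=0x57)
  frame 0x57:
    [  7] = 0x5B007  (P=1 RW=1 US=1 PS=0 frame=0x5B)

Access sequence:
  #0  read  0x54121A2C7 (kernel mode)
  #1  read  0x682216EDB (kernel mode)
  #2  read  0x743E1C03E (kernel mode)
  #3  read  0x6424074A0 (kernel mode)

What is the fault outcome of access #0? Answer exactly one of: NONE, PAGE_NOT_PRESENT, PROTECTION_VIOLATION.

Trace:
#0 VA=0x54121A2C7 (r,kernel):
  lvl0: tbl 0x35, slot 21 ⇒ 0x39007 (P1/RW1/US1/PS0)
  lvl1: tbl 0x39, slot 9 ⇒ 0x3D007 (P1/RW1/US1/PS0)
  lvl2: tbl 0x3D, slot 26 ⇒ 0x41007 (P1/RW1/US1/PS0)
  ✓ 0x412C7  — 3 lookups
#1 VA=0x682216EDB (r,kernel):
  lvl0: tbl 0x35, slot 26 ⇒ 0x44007 (P1/RW1/US1/PS0)
  lvl1: tbl 0x44, slot 17 ⇒ 0x47007 (P1/RW1/US1/PS0)
  lvl2: tbl 0x47, slot 22 ⇒ 0x48007 (P1/RW1/US1/PS0)
  ✓ 0x48EDB  — 3 lookups
#2 VA=0x743E1C03E (r,kernel):
  lvl0: tbl 0x35, slot 29 ⇒ 0x4B007 (P1/RW1/US1/PS0)
  lvl1: tbl 0x4B, slot 31 ⇒ 0x4D007 (P1/RW1/US1/PS0)
  lvl2: tbl 0x4D, slot 28 ⇒ 0x4F007 (P1/RW1/US1/PS0)
  ✓ 0x4F03E  — 3 lookups
#3 VA=0x6424074A0 (r,kernel):
  lvl0: tbl 0x35, slot 25 ⇒ 0x53007 (P1/RW1/US1/PS0)
  lvl1: tbl 0x53, slot 18 ⇒ 0x57007 (P1/RW1/US1/PS0)
  lvl2: tbl 0x57, slot 7 ⇒ 0x5B007 (P1/RW1/US1/PS0)
  ✓ 0x5B4A0  — 3 lookups

Access #0 fault: NONE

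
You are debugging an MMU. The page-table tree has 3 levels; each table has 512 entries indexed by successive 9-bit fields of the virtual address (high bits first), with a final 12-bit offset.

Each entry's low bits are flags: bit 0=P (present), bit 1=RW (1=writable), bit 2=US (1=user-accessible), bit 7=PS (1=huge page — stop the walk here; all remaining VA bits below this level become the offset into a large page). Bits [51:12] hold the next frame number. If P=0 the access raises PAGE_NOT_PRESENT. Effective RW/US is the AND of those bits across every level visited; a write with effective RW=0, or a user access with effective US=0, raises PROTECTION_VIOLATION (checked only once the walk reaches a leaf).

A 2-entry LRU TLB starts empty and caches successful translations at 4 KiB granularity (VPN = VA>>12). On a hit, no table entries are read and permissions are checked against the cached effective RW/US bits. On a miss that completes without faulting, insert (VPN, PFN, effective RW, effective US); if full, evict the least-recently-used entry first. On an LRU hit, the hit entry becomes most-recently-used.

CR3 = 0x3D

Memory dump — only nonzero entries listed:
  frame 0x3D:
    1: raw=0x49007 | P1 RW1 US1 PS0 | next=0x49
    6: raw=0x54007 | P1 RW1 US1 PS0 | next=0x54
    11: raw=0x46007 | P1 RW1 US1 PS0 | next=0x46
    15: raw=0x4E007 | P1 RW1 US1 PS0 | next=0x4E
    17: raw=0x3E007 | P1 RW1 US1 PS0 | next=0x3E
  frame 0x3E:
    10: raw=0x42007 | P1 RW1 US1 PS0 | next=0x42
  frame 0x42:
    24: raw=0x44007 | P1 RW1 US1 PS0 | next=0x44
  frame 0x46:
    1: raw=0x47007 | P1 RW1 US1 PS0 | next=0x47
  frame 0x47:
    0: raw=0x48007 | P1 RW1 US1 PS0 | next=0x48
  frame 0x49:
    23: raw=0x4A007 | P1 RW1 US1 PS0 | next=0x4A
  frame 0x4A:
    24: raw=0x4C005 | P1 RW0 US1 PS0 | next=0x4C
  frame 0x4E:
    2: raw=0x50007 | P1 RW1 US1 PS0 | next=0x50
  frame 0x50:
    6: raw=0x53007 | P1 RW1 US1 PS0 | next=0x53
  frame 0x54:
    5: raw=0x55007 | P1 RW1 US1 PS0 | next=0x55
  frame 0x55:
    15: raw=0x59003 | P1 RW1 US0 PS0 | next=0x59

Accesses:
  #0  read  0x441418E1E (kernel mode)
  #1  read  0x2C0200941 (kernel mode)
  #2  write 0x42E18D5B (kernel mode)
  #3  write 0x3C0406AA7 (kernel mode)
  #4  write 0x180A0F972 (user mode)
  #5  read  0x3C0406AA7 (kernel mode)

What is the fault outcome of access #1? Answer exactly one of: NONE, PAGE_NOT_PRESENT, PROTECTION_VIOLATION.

Walk each access:
#0 VA=0x441418E1E (r,kernel):
  lvl0: tbl 0x3D, slot 17 ⇒ 0x3E007 (P1/RW1/US1/PS0)
  lvl1: tbl 0x3E, slot 10 ⇒ 0x42007 (P1/RW1/US1/PS0)
  lvl2: tbl 0x42, slot 24 ⇒ 0x44007 (P1/RW1/US1/PS0)
  ✓ 0x44E1E  — 3 lookups
#1 VA=0x2C0200941 (r,kernel):
  lvl0: tbl 0x3D, slot 11 ⇒ 0x46007 (P1/RW1/US1/PS0)
  lvl1: tbl 0x46, slot 1 ⇒ 0x47007 (P1/RW1/US1/PS0)
  lvl2: tbl 0x47, slot 0 ⇒ 0x48007 (P1/RW1/US1/PS0)
  ✓ 0x48941  — 3 lookups
#2 VA=0x42E18D5B (w,kernel):
  lvl0: tbl 0x3D, slot 1 ⇒ 0x49007 (P1/RW1/US1/PS0)
  lvl1: tbl 0x49, slot 23 ⇒ 0x4A007 (P1/RW1/US1/PS0)
  lvl2: tbl 0x4A, slot 24 ⇒ 0x4C005 (P1/RW0/US1/PS0)
  → PROTECTION_VIOLATION  (3 entries read)
#3 VA=0x3C0406AA7 (w,kernel):
  lvl0: tbl 0x3D, slot 15 ⇒ 0x4E007 (P1/RW1/US1/PS0)
  lvl1: tbl 0x4E, slot 2 ⇒ 0x50007 (P1/RW1/US1/PS0)
  lvl2: tbl 0x50, slot 6 ⇒ 0x53007 (P1/RW1/US1/PS0)
  ✓ 0x53AA7  — 3 lookups
#4 VA=0x180A0F972 (w,user):
  lvl0: tbl 0x3D, slot 6 ⇒ 0x54007 (P1/RW1/US1/PS0)
  lvl1: tbl 0x54, slot 5 ⇒ 0x55007 (P1/RW1/US1/PS0)
  lvl2: tbl 0x55, slot 15 ⇒ 0x59003 (P1/RW1/US0/PS0)
  → PROTECTION_VIOLATION  (3 entries read)
#5 VA=0x3C0406AA7 (r,kernel):
  TLB hit vpn=0x3C0406 → PA=0x53AA7

Access #1 fault: NONE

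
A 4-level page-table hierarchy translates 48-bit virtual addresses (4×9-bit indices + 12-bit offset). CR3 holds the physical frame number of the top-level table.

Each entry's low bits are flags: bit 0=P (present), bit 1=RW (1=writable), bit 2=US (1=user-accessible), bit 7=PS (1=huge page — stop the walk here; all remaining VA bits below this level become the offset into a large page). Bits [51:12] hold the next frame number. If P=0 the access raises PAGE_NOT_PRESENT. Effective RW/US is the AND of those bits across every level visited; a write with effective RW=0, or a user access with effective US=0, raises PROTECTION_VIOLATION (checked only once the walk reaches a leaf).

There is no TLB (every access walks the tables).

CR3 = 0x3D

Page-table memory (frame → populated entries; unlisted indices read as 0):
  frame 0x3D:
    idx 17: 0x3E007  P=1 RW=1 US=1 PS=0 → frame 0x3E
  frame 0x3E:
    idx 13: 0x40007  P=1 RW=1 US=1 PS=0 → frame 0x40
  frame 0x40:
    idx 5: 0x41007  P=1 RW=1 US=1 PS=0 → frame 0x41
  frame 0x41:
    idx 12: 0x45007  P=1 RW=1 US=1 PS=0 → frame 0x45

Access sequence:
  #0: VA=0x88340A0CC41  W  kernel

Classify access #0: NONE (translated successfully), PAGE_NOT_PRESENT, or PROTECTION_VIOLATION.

Walk each access:
#0 VA=0x88340A0CC41 (w,kernel):
  lvl0: tbl 0x3D, slot 17 ⇒ 0x3E007 (P1/RW1/US1/PS0)
  lvl1: tbl 0x3E, slot 13 ⇒ 0x40007 (P1/RW1/US1/PS0)
  lvl2: tbl 0x40, slot 5 ⇒ 0x41007 (P1/RW1/US1/PS0)
  lvl3: tbl 0x41, slot 12 ⇒ 0x45007 (P1/RW1/US1/PS0)
  → PA=0x45C41  (4 entries read)

Access #0 fault: NONE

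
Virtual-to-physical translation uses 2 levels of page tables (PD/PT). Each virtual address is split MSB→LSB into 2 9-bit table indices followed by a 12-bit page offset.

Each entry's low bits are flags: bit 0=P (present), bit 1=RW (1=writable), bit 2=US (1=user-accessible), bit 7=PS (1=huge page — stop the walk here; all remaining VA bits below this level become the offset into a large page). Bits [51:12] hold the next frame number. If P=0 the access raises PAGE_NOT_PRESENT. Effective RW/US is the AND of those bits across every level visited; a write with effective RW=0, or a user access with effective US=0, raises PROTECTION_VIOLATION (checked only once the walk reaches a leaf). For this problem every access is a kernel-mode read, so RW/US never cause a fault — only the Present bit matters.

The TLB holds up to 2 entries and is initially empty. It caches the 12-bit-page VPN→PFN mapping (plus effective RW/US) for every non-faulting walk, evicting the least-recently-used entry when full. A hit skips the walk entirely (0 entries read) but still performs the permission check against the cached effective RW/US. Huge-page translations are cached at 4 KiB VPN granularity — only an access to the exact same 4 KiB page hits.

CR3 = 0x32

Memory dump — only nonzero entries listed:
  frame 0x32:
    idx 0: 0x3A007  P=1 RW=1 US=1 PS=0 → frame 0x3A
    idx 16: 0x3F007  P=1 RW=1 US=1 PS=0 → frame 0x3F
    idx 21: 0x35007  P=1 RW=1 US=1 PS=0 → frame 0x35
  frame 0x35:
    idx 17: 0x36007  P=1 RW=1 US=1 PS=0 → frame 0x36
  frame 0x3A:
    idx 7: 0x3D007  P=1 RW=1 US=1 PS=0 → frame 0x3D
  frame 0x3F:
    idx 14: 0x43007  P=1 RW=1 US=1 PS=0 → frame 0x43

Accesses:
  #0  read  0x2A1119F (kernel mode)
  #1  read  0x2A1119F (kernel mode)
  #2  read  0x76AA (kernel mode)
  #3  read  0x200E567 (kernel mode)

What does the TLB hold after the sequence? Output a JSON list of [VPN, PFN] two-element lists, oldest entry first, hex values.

Per-access translation:
#0 VA=0x2A1119F (r,kernel):
  L0 @0x32[21] → 0x35007  P=1,RW=1,US=1,PS=0
  L1 @0x35[17] → 0x36007  P=1,RW=1,US=1,PS=0
  ⇒ phys 0x3619F  [2 reads]
#1 VA=0x2A1119F (r,kernel):
  TLB hit vpn=0x2A11 → PA=0x3619F
#2 VA=0x76AA (r,kernel):
  L0 @0x32[0] → 0x3A007  P=1,RW=1,US=1,PS=0
  L1 @0x3A[7] → 0x3D007  P=1,RW=1,US=1,PS=0
  ⇒ phys 0x3D6AA  [2 reads]
#3 VA=0x200E567 (r,kernel):
  L0 @0x32[16] → 0x3F007  P=1,RW=1,US=1,PS=0
  L1 @0x3F[14] → 0x43007  P=1,RW=1,US=1,PS=0
  ⇒ phys 0x43567  [2 reads]

TLB: [["0x7", "0x3D"], ["0x200E", "0x43"]]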